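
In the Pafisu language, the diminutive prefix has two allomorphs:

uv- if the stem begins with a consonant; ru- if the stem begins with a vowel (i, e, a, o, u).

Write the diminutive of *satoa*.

uvsatoa

Since the first sound of *satoa* is /s/ (a consonant), it takes uv-, giving *uvsatoa*.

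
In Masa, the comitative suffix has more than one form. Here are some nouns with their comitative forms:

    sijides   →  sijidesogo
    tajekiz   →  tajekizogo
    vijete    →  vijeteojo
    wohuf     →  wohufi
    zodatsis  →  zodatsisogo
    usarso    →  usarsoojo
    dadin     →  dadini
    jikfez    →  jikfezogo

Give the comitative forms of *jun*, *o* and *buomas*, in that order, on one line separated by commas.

juni, oojo, buomasogo

The pattern is sibilance of the final sound: -ogo when the stem ends in a sibilant (*sijides*, *tajekiz*, *zodatsis*, *jikfez*); -i when the stem ends in a non-sibilant consonant (*wohuf*, *dadin*); -ojo when the stem ends in a vowel (*vijete*, *usarso*).
*jun*: final sound = /n/, a non-sibilant consonant → -i → *juni*.
The final sound of *o* is /o/, which is a vowel, so the suffix is -ojo, giving *oojo*.
The final sound of *buomas* is /s/, which is a sibilant, so the suffix is -ogo, giving *buomasogo*.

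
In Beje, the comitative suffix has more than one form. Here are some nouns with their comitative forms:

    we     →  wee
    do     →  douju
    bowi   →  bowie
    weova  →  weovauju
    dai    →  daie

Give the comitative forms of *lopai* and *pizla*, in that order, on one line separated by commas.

lopaie, pizlauju

The pattern is front/back vowel harmony: -e when the last vowel of the stem is a front vowel (*we*, *bowi*, *dai*); -uju when the last vowel of the stem is a back vowel (*do*, *weova*).
*lopai* — last vowel /i/ (a front vowel) → -e → *lopaie*.
*pizla* — last vowel /a/ (a back vowel) → -uju → *pizlauju*.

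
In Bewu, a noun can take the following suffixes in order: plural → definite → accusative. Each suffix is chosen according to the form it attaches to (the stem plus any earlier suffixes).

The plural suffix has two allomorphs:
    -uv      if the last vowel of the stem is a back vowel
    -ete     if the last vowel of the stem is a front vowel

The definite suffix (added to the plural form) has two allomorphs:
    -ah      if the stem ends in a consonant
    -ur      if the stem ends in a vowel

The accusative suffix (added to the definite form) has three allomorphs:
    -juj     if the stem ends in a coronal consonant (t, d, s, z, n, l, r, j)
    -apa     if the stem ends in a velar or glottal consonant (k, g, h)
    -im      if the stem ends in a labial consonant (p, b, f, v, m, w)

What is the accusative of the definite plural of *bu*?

buuvahapa

The last vowel of *bu* is /u/, which is a back vowel, so the plural suffix is -uv, giving *buuv*.
The final sound of the plural form *buuv* is /v/, which is a consonant, so the definite suffix is -ah, giving *buuvah*.
Since the final consonant of the definite form *buuvah* is /h/ (velar/glottal), it takes -apa, giving *buuvahapa*.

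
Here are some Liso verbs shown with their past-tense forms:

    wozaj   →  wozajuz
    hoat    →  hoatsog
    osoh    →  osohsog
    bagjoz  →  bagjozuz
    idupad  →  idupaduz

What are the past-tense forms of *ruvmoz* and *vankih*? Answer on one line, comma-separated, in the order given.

ruvmozuz, vankihsog

Looking at the final consonant of each stem: -sog when the stem ends in a voiceless consonant (*hoat*, *osoh*); -uz when the stem ends in a voiced consonant (*wozaj*, *bagjoz*, *idupad*).
*ruvmoz*: final consonant = /z/, voiced → -uz → *ruvmozuz*.
*vankih*: final consonant = /h/, voiceless → -sog → *vankihsog*.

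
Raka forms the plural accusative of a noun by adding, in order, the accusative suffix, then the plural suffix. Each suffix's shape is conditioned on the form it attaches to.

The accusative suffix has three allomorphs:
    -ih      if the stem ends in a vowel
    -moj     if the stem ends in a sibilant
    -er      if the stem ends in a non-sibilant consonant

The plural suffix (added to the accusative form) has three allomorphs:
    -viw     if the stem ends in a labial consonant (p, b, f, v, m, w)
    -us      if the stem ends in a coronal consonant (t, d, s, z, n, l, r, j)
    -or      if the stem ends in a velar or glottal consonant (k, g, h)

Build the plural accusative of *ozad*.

ozaderus

Since the final sound of *ozad* is /d/ (a non-sibilant consonant), it takes -er, giving *ozader*.
The accusative form *ozader* — final consonant /r/ (coronal) → -us → *ozaderus*.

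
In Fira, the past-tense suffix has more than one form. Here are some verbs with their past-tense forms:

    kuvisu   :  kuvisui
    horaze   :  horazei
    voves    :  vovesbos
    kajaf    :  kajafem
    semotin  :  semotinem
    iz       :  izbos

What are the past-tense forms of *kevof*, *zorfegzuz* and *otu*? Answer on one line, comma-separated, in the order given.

kevofem, zorfegzuzbos, otui

Looking at the final sound of each stem: -bos when the stem ends in a sibilant (*voves*, *iz*); -em when the stem ends in a non-sibilant consonant (*kajaf*, *semotin*); -i when the stem ends in a vowel (*kuvisu*, *horaze*).
*kevof*: final sound = /f/, a non-sibilant consonant → -em → *kevofem*.
*zorfegzuz* — final sound /z/ (a sibilant) → -bos → *zorfegzuzbos*.
*otu* — final sound /u/ (a vowel) → -i → *otui*.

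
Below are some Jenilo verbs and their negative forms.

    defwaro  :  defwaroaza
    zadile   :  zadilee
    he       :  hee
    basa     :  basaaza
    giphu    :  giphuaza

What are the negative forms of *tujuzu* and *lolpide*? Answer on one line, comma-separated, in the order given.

The suffix is conditioned by the last vowel: -e when the last vowel of the stem is a front vowel (*zadile*, *he*); -aza when the last vowel of the stem is a back vowel (*defwaro*, *basa*, *giphu*).
The last vowel of *tujuzu* is /u/, which is a back vowel, so the suffix is -aza, giving *tujuzuaza*.
*lolpide*: last vowel = /e/, a front vowel → -e → *lolpidee*.

tujuzuaza, lolpidee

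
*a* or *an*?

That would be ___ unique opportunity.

The indefinite article is chosen by the initial *sound* of the following word, not its spelling.
*unique* begins with the sound /juː/ (u pronounced /juː/) — a consonant sound.
So the article is *a*: That would be a unique opportunity.

a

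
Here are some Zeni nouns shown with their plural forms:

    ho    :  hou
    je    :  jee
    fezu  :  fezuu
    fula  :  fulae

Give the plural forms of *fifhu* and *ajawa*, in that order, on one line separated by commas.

The alternation tracks the last vowel of the stem — -u when the last vowel of the stem is a rounded vowel (*ho*, *fezu*); -e when the last vowel of the stem is an unrounded vowel (*je*, *fula*).
The last vowel of *fifhu* is /u/, which is a rounded vowel, so the suffix is -u, giving *fifhuu*.
The last vowel of *ajawa* is /a/, which is an unrounded vowel, so the suffix is -e, giving *ajawae*.

fifhuu, ajawae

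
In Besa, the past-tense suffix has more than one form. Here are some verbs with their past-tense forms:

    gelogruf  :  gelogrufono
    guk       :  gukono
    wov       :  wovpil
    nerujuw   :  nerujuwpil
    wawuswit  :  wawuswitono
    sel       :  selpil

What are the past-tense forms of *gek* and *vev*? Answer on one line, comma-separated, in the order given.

gekono, vevpil

The alternation tracks the final consonant of the stem — -ono when the stem ends in a voiceless consonant (*gelogruf*, *guk*, *wawuswit*); -pil when the stem ends in a voiced consonant (*wov*, *nerujuw*, *sel*).
The final consonant of *gek* is /k/, which is voiceless, so the suffix is -ono, giving *gekono*.
*vev* — final consonant /v/ (voiced) → -pil → *vevpil*.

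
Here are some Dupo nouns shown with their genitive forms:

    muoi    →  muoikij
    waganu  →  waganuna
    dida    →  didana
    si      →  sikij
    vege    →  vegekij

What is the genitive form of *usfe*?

usfekij

The alternation tracks the last vowel of the stem — -kij when the last vowel of the stem is a front vowel (*muoi*, *si*, *vege*); -na when the last vowel of the stem is a back vowel (*waganu*, *dida*).
The last vowel of *usfe* is /e/, which is a front vowel, so the suffix is -kij, giving *usfekij*.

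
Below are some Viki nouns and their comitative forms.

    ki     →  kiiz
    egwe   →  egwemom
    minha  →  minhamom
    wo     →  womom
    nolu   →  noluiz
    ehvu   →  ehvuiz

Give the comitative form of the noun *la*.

lamom

The alternation tracks the last vowel of the stem — -iz when the last vowel of the stem is a high vowel (*ki*, *nolu*, *ehvu*); -mom when the last vowel of the stem is a non-high vowel (*egwe*, *minha*, *wo*).
The last vowel of *la* is /a/, which is a non-high vowel, so the suffix is -mom, giving *lamom*.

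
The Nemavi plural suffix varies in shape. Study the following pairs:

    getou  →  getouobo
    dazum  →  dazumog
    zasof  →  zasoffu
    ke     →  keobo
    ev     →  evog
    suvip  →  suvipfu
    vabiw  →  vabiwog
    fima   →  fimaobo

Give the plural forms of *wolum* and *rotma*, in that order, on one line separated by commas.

The pattern is voicing of the final sound: -fu when the stem ends in a voiceless consonant (*zasof*, *suvip*); -og when the stem ends in a voiced consonant (*dazum*, *ev*, *vabiw*); -obo when the stem ends in a vowel (*getou*, *ke*, *fima*).
*wolum*: final sound = /m/, a voiced consonant → -og → *wolumog*.
The final sound of *rotma* is /a/, which is a vowel, so the suffix is -obo, giving *rotmaobo*.

wolumog, rotmaobo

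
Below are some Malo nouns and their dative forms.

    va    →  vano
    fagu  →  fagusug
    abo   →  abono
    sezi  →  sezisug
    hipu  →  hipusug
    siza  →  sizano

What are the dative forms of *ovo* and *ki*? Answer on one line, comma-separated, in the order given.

ovono, kisug

Looking at the last vowel of each stem: -sug when the last vowel of the stem is a high vowel (*fagu*, *sezi*, *hipu*); -no when the last vowel of the stem is a non-high vowel (*va*, *abo*, *siza*).
Since the last vowel of *ovo* is /o/ (a non-high vowel), it takes -no, giving *ovono*.
The last vowel of *ki* is /i/, which is a high vowel, so the suffix is -sug, giving *kisug*.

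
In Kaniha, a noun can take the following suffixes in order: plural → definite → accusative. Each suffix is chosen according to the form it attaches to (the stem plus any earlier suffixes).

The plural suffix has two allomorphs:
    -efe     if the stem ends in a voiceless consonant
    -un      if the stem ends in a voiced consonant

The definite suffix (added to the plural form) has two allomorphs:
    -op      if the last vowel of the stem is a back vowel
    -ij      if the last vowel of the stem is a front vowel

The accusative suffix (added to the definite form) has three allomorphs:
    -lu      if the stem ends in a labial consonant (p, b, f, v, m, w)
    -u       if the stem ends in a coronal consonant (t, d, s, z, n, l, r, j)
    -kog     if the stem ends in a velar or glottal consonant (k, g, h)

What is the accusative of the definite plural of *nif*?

nifefeiju

*nif* — final consonant /f/ (voiceless) → -efe → *nifefe*.
The last vowel of the plural form *nifefe* is /e/, which is a front vowel, so the definite suffix is -ij, giving *nifefeij*.
The definite form *nifefeij* — final consonant /j/ (coronal) → -u → *nifefeiju*.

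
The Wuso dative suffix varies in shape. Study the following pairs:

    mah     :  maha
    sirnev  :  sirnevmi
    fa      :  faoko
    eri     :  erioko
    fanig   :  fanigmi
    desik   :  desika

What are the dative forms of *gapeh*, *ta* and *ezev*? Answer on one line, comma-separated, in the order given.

gapeha, taoko, ezevmi

The alternation tracks the final sound of the stem — -a when the stem ends in a voiceless consonant (*mah*, *desik*); -mi when the stem ends in a voiced consonant (*sirnev*, *fanig*); -oko when the stem ends in a vowel (*fa*, *eri*).
Since the final sound of *gapeh* is /h/ (a voiceless consonant), it takes -a, giving *gapeha*.
*ta* — final sound /a/ (a vowel) → -oko → *taoko*.
Since the final sound of *ezev* is /v/ (a voiced consonant), it takes -mi, giving *ezevmi*.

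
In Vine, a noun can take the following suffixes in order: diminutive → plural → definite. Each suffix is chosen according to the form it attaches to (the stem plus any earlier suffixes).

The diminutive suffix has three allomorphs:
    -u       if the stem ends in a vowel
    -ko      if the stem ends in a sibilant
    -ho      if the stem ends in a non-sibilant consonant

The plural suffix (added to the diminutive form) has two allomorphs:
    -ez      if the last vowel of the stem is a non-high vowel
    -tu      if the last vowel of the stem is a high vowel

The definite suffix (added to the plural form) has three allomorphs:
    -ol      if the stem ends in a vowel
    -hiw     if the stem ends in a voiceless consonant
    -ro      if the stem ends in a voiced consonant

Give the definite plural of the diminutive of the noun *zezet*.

zezethoezro

*zezet* — final sound /t/ (a non-sibilant consonant) → -ho → *zezetho*.
The diminutive form *zezetho* — last vowel /o/ (a non-high vowel) → -ez → *zezethoez*.
The final sound of the plural form *zezethoez* is /z/, which is a voiced consonant, so the definite suffix is -ro, giving *zezethoezro*.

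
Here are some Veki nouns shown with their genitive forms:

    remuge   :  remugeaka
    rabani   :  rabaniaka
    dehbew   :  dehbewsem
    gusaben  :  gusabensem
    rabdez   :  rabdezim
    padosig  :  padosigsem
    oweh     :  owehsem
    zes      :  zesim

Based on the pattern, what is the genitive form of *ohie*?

Looking at the final sound of each stem: -im when the stem ends in a sibilant (*rabdez*, *zes*); -sem when the stem ends in a non-sibilant consonant (*dehbew*, *gusaben*, *padosig*, *oweh*); -aka when the stem ends in a vowel (*remuge*, *rabani*).
Since the final sound of *ohie* is /e/ (a vowel), it takes -aka, giving *ohieaka*.

ohieaka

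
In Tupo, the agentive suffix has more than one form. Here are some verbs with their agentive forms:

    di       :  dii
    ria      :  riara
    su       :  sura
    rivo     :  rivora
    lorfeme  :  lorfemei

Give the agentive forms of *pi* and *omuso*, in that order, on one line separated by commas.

pii, omusora

The alternation tracks the last vowel of the stem — -i when the last vowel of the stem is a front vowel (*di*, *lorfeme*); -ra when the last vowel of the stem is a back vowel (*ria*, *su*, *rivo*).
Since the last vowel of *pi* is /i/ (a front vowel), it takes -i, giving *pii*.
*omuso*: last vowel = /o/, a back vowel → -ra → *omusora*.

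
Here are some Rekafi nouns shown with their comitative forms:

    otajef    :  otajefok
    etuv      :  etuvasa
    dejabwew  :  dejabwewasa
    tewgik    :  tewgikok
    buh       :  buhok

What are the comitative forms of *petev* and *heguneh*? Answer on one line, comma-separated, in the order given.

petevasa, hegunehok

The suffix is conditioned by the final consonant: -ok when the stem ends in a voiceless consonant (*otajef*, *tewgik*, *buh*); -asa when the stem ends in a voiced consonant (*etuv*, *dejabwew*).
*petev*: final consonant = /v/, voiced → -asa → *petevasa*.
The final consonant of *heguneh* is /h/, which is voiceless, so the suffix is -ok, giving *hegunehok*.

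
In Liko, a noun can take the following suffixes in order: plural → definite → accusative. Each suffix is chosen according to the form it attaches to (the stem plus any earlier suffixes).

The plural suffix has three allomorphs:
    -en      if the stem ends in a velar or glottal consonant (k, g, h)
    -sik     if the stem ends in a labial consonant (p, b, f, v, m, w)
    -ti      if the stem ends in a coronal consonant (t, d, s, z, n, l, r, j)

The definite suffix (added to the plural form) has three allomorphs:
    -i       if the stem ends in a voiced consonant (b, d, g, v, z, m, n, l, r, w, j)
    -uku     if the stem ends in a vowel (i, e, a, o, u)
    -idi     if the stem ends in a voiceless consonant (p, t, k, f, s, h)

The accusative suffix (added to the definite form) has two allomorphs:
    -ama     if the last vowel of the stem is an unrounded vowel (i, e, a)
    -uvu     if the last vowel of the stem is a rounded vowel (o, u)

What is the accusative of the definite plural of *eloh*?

eloheniama

*eloh* — final consonant /h/ (velar/glottal) → -en → *elohen*.
The plural form *elohen*: final sound = /n/, a voiced consonant → -i → *eloheni*.
The last vowel of the definite form *eloheni* is /i/, which is an unrounded vowel, so the accusative suffix is -ama, giving *eloheniama*.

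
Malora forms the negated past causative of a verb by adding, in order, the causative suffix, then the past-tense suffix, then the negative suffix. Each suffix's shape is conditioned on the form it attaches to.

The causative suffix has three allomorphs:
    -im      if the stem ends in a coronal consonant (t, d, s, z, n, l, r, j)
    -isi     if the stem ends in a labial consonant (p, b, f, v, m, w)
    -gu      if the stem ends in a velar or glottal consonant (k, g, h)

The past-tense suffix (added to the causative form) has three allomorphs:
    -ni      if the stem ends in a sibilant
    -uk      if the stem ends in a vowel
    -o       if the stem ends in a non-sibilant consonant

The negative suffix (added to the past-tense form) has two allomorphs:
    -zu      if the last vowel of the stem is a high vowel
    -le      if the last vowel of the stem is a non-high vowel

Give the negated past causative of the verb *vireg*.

*vireg* — final consonant /g/ (velar/glottal) → -gu → *vireggu*.
The final sound of the causative form *vireggu* is /u/, which is a vowel, so the past-tense suffix is -uk, giving *viregguuk*.
The last vowel of the past-tense form *viregguuk* is /u/, which is a high vowel, so the negative suffix is -zu, giving *viregguukzu*.

viregguukzu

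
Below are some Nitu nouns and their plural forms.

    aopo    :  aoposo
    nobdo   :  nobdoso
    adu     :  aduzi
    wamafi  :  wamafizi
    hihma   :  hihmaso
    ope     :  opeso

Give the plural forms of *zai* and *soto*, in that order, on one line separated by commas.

The suffix is conditioned by the last vowel: -zi when the last vowel of the stem is a high vowel (*adu*, *wamafi*); -so when the last vowel of the stem is a non-high vowel (*aopo*, *nobdo*, *hihma*, *ope*).
The last vowel of *zai* is /i/, which is a high vowel, so the suffix is -zi, giving *zaizi*.
The last vowel of *soto* is /o/, which is a non-high vowel, so the suffix is -so, giving *sotoso*.

zaizi, sotoso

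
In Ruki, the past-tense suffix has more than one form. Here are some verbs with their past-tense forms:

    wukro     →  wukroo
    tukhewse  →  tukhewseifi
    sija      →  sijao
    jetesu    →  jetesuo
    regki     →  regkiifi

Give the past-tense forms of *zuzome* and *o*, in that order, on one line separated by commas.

Looking at the last vowel of each stem: -ifi when the last vowel of the stem is a front vowel (*tukhewse*, *regki*); -o when the last vowel of the stem is a back vowel (*wukro*, *sija*, *jetesu*).
Since the last vowel of *zuzome* is /e/ (a front vowel), it takes -ifi, giving *zuzomeifi*.
*o* — last vowel /o/ (a back vowel) → -o → *oo*.

zuzomeifi, oo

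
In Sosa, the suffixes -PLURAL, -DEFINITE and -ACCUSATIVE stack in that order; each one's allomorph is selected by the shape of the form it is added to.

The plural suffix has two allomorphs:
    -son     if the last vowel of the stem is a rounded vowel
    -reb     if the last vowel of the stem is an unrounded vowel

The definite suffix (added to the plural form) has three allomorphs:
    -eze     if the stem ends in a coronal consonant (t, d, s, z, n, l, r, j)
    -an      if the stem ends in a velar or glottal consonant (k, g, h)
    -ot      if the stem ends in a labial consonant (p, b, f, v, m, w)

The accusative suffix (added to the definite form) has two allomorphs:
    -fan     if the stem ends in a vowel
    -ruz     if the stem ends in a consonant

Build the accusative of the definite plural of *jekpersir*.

jekpersirrebotruz

*jekpersir*: last vowel = /i/, an unrounded vowel → -reb → *jekpersirreb*.
The plural form *jekpersirreb*: final consonant = /b/, labial → -ot → *jekpersirrebot*.
Since the final sound of the definite form *jekpersirrebot* is /t/ (a consonant), it takes -ruz, giving *jekpersirrebotruz*.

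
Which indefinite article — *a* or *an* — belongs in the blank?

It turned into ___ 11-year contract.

The indefinite article is chosen by the initial *sound* of the following word, not its spelling.
The number *11* is spoken "eleven", beginning with /ɪˈlɛvən/ — a vowel sound.
So the article is *an*: It turned into an 11-year contract.

an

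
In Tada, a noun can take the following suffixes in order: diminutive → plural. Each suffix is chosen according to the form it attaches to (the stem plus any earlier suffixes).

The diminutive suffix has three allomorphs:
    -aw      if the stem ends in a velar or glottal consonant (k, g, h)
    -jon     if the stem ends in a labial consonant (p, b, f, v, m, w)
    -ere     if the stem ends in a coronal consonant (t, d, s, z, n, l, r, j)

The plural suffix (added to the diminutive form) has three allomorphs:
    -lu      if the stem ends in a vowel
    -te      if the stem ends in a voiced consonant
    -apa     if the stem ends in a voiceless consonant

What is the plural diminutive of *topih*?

topihawte

The final consonant of *topih* is /h/, which is velar/glottal, so the diminutive suffix is -aw, giving *topihaw*.
The final sound of the diminutive form *topihaw* is /w/, which is a voiced consonant, so the plural suffix is -te, giving *topihawte*.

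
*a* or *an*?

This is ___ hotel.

The indefinite article is chosen by the initial *sound* of the following word, not its spelling.
*hotel* begins with the sound /h/ (h is pronounced) — a consonant sound.
So the article is *a*: This is a hotel.

a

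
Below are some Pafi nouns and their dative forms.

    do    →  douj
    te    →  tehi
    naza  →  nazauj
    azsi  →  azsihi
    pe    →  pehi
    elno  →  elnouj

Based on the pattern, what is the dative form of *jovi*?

Looking at the last vowel of each stem: -hi when the last vowel of the stem is a front vowel (*te*, *azsi*, *pe*); -uj when the last vowel of the stem is a back vowel (*do*, *naza*, *elno*).
*jovi* — last vowel /i/ (a front vowel) → -hi → *jovihi*.

jovihi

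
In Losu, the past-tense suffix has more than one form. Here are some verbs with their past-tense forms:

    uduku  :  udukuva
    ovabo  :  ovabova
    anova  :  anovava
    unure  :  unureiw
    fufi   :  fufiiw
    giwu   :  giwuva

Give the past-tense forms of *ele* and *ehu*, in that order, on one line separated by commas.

eleiw, ehuva

Looking at the last vowel of each stem: -iw when the last vowel of the stem is a front vowel (*unure*, *fufi*); -va when the last vowel of the stem is a back vowel (*uduku*, *ovabo*, *anova*, *giwu*).
*ele* — last vowel /e/ (a front vowel) → -iw → *eleiw*.
*ehu*: last vowel = /u/, a back vowel → -va → *ehuva*.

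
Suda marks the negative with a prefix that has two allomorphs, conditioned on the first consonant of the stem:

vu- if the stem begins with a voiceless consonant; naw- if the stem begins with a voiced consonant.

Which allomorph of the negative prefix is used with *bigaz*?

The first consonant of *bigaz* is /b/, which is voiced, so the prefix is naw-.

naw-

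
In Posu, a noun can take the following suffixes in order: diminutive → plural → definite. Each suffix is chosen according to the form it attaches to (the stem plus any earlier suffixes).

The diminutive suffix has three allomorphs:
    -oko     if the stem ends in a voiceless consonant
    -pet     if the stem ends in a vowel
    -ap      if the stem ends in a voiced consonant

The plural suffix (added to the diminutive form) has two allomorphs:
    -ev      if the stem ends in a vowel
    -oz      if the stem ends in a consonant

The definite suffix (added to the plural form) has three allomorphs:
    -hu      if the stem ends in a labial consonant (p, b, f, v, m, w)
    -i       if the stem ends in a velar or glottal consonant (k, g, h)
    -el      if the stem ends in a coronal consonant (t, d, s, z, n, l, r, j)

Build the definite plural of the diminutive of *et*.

etokoevhu

*et* — final sound /t/ (a voiceless consonant) → -oko → *etoko*.
Since the final sound of the diminutive form *etoko* is /o/ (a vowel), it takes -ev, giving *etokoev*.
Since the final consonant of the plural form *etokoev* is /v/ (labial), it takes -hu, giving *etokoevhu*.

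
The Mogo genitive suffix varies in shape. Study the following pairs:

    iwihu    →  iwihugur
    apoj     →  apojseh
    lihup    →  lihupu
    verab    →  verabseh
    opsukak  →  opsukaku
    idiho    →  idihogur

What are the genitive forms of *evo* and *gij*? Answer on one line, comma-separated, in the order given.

Looking at the final sound of each stem: -u when the stem ends in a voiceless consonant (*lihup*, *opsukak*); -seh when the stem ends in a voiced consonant (*apoj*, *verab*); -gur when the stem ends in a vowel (*iwihu*, *idiho*).
The final sound of *evo* is /o/, which is a vowel, so the suffix is -gur, giving *evogur*.
*gij* — final sound /j/ (a voiced consonant) → -seh → *gijseh*.

evogur, gijseh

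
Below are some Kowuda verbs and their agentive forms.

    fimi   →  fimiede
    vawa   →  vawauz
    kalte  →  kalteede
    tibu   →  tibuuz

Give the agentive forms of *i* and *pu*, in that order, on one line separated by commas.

Looking at the last vowel of each stem: -ede when the last vowel of the stem is a front vowel (*fimi*, *kalte*); -uz when the last vowel of the stem is a back vowel (*vawa*, *tibu*).
*i* — last vowel /i/ (a front vowel) → -ede → *iede*.
The last vowel of *pu* is /u/, which is a back vowel, so the suffix is -uz, giving *puuz*.

iede, puuz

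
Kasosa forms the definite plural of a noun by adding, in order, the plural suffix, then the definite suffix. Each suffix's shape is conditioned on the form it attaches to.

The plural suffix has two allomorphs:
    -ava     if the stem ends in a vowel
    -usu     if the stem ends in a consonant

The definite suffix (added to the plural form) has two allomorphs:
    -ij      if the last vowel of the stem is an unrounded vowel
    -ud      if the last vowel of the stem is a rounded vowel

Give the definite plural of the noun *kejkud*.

*kejkud*: final sound = /d/, a consonant → -usu → *kejkudusu*.
The plural form *kejkudusu* — last vowel /u/ (a rounded vowel) → -ud → *kejkudusuud*.

kejkudusuud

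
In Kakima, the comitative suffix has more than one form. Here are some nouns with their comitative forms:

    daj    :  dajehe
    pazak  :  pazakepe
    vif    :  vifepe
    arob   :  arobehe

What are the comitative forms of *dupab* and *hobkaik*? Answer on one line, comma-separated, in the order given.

Looking at the final consonant of each stem: -epe when the stem ends in a voiceless consonant (*pazak*, *vif*); -ehe when the stem ends in a voiced consonant (*daj*, *arob*).
Since the final consonant of *dupab* is /b/ (voiced), it takes -ehe, giving *dupabehe*.
The final consonant of *hobkaik* is /k/, which is voiceless, so the suffix is -epe, giving *hobkaikepe*.

dupabehe, hobkaikepe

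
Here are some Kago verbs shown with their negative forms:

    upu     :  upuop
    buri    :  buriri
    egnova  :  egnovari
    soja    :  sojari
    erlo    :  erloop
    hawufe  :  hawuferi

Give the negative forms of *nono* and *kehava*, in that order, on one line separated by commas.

Looking at the last vowel of each stem: -op when the last vowel of the stem is a rounded vowel (*upu*, *erlo*); -ri when the last vowel of the stem is an unrounded vowel (*buri*, *egnova*, *soja*, *hawufe*).
*nono* — last vowel /o/ (a rounded vowel) → -op → *nonoop*.
Since the last vowel of *kehava* is /a/ (an unrounded vowel), it takes -ri, giving *kehavari*.

nonoop, kehavari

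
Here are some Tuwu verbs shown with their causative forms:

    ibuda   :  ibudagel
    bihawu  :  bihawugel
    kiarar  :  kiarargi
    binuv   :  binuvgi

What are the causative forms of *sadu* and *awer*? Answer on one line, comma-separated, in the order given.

sadugel, awergi

The alternation tracks the final sound of the stem — -gi when the stem ends in a consonant (*kiarar*, *binuv*); -gel when the stem ends in a vowel (*ibuda*, *bihawu*).
The final sound of *sadu* is /u/, which is a vowel, so the suffix is -gel, giving *sadugel*.
*awer* — final sound /r/ (a consonant) → -gi → *awergi*.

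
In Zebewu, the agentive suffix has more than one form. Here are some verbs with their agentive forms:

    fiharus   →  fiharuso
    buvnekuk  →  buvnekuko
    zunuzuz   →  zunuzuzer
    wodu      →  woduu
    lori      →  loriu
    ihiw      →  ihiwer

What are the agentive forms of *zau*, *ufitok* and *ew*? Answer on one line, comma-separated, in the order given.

zauu, ufitoko, ewer

The alternation tracks the final sound of the stem — -o when the stem ends in a voiceless consonant (*fiharus*, *buvnekuk*); -er when the stem ends in a voiced consonant (*zunuzuz*, *ihiw*); -u when the stem ends in a vowel (*wodu*, *lori*).
The final sound of *zau* is /u/, which is a vowel, so the suffix is -u, giving *zauu*.
*ufitok* — final sound /k/ (a voiceless consonant) → -o → *ufitoko*.
*ew* — final sound /w/ (a voiced consonant) → -er → *ewer*.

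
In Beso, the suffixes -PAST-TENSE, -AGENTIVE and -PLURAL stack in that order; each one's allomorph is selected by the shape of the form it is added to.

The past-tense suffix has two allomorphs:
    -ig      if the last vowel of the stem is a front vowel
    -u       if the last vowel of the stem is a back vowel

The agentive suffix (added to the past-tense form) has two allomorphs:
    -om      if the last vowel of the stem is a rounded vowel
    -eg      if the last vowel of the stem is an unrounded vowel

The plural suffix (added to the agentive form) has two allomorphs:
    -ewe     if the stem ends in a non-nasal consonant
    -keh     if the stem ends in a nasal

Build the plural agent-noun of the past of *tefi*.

*tefi*: last vowel = /i/, a front vowel → -ig → *tefiig*.
The last vowel of the past-tense form *tefiig* is /i/, which is an unrounded vowel, so the agentive suffix is -eg, giving *tefiigeg*.
Since the final consonant of the agentive form *tefiigeg* is /g/ (non-nasal), it takes -ewe, giving *tefiigegewe*.

tefiigegewe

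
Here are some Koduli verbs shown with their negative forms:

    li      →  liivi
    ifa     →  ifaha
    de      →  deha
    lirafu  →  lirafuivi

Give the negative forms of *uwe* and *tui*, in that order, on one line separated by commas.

The suffix is conditioned by the last vowel: -ivi when the last vowel of the stem is a high vowel (*li*, *lirafu*); -ha when the last vowel of the stem is a non-high vowel (*ifa*, *de*).
*uwe* — last vowel /e/ (a non-high vowel) → -ha → *uweha*.
Since the last vowel of *tui* is /i/ (a high vowel), it takes -ivi, giving *tuiivi*.

uweha, tuiivi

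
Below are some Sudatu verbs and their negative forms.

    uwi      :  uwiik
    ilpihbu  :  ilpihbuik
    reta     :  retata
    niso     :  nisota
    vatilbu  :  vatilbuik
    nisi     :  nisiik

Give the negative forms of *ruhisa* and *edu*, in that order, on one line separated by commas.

The suffix is conditioned by the last vowel: -ik when the last vowel of the stem is a high vowel (*uwi*, *ilpihbu*, *vatilbu*, *nisi*); -ta when the last vowel of the stem is a non-high vowel (*reta*, *niso*).
Since the last vowel of *ruhisa* is /a/ (a non-high vowel), it takes -ta, giving *ruhisata*.
Since the last vowel of *edu* is /u/ (a high vowel), it takes -ik, giving *eduik*.

ruhisata, eduik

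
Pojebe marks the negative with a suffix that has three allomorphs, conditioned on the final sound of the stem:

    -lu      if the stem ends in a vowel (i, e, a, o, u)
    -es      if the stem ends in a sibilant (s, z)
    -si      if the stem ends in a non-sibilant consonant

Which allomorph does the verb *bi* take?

*bi*: final sound = /i/, a vowel → -lu.

-lu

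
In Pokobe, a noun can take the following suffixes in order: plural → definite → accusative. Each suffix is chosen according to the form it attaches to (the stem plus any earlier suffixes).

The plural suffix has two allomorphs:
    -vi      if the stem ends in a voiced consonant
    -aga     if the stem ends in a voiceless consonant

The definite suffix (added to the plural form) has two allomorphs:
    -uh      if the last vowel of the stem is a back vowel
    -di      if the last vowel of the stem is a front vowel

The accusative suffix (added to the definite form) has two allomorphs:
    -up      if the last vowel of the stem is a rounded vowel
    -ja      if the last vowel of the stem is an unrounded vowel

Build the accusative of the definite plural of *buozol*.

The final consonant of *buozol* is /l/, which is voiced, so the plural suffix is -vi, giving *buozolvi*.
The plural form *buozolvi*: last vowel = /i/, a front vowel → -di → *buozolvidi*.
The definite form *buozolvidi* — last vowel /i/ (an unrounded vowel) → -ja → *buozolvidija*.

buozolvidija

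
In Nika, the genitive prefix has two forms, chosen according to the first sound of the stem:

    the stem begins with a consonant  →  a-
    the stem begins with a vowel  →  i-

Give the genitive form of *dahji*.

adahji

*dahji* — first sound /d/ (a consonant) → a- → *adahji*.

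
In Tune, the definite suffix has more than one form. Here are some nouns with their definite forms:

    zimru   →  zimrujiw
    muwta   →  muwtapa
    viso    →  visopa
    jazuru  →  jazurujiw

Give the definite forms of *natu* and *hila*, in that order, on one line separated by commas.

Looking at the last vowel of each stem: -jiw when the last vowel of the stem is a high vowel (*zimru*, *jazuru*); -pa when the last vowel of the stem is a non-high vowel (*muwta*, *viso*).
Since the last vowel of *natu* is /u/ (a high vowel), it takes -jiw, giving *natujiw*.
*hila* — last vowel /a/ (a non-high vowel) → -pa → *hilapa*.

natujiw, hilapa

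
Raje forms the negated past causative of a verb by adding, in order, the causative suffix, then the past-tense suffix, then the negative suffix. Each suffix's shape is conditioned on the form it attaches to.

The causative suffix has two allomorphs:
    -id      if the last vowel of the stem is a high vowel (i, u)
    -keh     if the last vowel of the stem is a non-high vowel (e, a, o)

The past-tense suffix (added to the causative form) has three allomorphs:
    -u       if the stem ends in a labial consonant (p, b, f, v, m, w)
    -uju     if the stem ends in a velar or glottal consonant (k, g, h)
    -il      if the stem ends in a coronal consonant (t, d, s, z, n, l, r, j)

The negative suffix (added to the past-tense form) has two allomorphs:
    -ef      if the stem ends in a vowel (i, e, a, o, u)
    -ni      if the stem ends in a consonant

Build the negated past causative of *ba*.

bakehujuef

*ba* — last vowel /a/ (a non-high vowel) → -keh → *bakeh*.
The causative form *bakeh*: final consonant = /h/, velar/glottal → -uju → *bakehuju*.
The past-tense form *bakehuju*: final sound = /u/, a vowel → -ef → *bakehujuef*.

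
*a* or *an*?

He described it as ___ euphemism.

a

The indefinite article is chosen by the initial *sound* of the following word, not its spelling.
*euphemism* begins with the sound /juː/ (eu pronounced /juː/) — a consonant sound.
So the article is *a*: He described it as a euphemism.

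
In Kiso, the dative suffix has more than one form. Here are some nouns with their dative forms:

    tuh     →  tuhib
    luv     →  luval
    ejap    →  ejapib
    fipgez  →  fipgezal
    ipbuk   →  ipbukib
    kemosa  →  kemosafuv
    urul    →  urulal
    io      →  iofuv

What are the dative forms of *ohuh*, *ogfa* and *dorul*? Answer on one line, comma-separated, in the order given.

ohuhib, ogfafuv, dorulal

Looking at the final sound of each stem: -ib when the stem ends in a voiceless consonant (*tuh*, *ejap*, *ipbuk*); -al when the stem ends in a voiced consonant (*luv*, *fipgez*, *urul*); -fuv when the stem ends in a vowel (*kemosa*, *io*).
The final sound of *ohuh* is /h/, which is a voiceless consonant, so the suffix is -ib, giving *ohuhib*.
Since the final sound of *ogfa* is /a/ (a vowel), it takes -fuv, giving *ogfafuv*.
Since the final sound of *dorul* is /l/ (a voiced consonant), it takes -al, giving *dorulal*.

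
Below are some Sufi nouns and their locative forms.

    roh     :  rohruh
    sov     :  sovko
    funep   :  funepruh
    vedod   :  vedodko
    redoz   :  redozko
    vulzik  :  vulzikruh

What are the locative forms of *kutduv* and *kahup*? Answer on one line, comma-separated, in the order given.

The pattern is voicing of the final consonant: -ruh when the stem ends in a voiceless consonant (*roh*, *funep*, *vulzik*); -ko when the stem ends in a voiced consonant (*sov*, *vedod*, *redoz*).
The final consonant of *kutduv* is /v/, which is voiced, so the suffix is -ko, giving *kutduvko*.
*kahup*: final consonant = /p/, voiceless → -ruh → *kahupruh*.

kutduvko, kahupruh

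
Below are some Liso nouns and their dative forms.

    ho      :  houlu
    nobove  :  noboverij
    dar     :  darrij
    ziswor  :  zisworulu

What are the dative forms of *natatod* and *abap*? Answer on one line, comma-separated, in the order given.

The suffix is conditioned by the last vowel: -ulu when the last vowel of the stem is a rounded vowel (*ho*, *ziswor*); -rij when the last vowel of the stem is an unrounded vowel (*nobove*, *dar*).
*natatod*: last vowel = /o/, a rounded vowel → -ulu → *natatodulu*.
*abap*: last vowel = /a/, an unrounded vowel → -rij → *abaprij*.

natatodulu, abaprij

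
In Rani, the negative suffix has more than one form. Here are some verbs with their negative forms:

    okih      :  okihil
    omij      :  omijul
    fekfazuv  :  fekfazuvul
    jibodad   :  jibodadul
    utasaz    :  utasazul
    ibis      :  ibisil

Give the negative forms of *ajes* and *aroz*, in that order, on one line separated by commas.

The suffix is conditioned by the final consonant: -il when the stem ends in a voiceless consonant (*okih*, *ibis*); -ul when the stem ends in a voiced consonant (*omij*, *fekfazuv*, *jibodad*, *utasaz*).
*ajes*: final consonant = /s/, voiceless → -il → *ajesil*.
Since the final consonant of *aroz* is /z/ (voiced), it takes -ul, giving *arozul*.

ajesil, arozul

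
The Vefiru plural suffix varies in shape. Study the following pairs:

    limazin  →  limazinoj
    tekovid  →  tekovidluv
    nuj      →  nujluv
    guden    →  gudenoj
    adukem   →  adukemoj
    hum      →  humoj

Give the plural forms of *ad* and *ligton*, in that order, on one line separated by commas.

adluv, ligtonoj

The alternation tracks the final consonant of the stem — -oj when the stem ends in a nasal (*limazin*, *guden*, *adukem*, *hum*); -luv when the stem ends in a non-nasal consonant (*tekovid*, *nuj*).
*ad*: final consonant = /d/, non-nasal → -luv → *adluv*.
*ligton*: final consonant = /n/, a nasal → -oj → *ligtonoj*.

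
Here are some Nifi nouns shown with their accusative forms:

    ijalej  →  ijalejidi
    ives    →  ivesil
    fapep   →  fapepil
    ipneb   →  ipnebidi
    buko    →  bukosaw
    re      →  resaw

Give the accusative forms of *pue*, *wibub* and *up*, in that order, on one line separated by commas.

puesaw, wibubidi, upil

The suffix is conditioned by the final sound: -il when the stem ends in a voiceless consonant (*ives*, *fapep*); -idi when the stem ends in a voiced consonant (*ijalej*, *ipneb*); -saw when the stem ends in a vowel (*buko*, *re*).
Since the final sound of *pue* is /e/ (a vowel), it takes -saw, giving *puesaw*.
*wibub* — final sound /b/ (a voiced consonant) → -idi → *wibubidi*.
*up*: final sound = /p/, a voiceless consonant → -il → *upil*.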